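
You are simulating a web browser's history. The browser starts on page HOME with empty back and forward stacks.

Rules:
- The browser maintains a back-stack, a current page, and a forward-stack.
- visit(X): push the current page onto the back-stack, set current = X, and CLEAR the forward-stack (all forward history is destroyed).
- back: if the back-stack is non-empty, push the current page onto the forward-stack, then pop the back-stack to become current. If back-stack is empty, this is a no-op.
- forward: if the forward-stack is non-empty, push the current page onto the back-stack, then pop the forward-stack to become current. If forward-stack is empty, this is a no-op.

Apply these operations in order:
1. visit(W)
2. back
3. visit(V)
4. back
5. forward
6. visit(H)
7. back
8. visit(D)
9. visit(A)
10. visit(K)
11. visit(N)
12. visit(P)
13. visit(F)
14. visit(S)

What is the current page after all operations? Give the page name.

After 1 (visit(W)): cur=W back=1 fwd=0
After 2 (back): cur=HOME back=0 fwd=1
After 3 (visit(V)): cur=V back=1 fwd=0
After 4 (back): cur=HOME back=0 fwd=1
After 5 (forward): cur=V back=1 fwd=0
After 6 (visit(H)): cur=H back=2 fwd=0
After 7 (back): cur=V back=1 fwd=1
After 8 (visit(D)): cur=D back=2 fwd=0
After 9 (visit(A)): cur=A back=3 fwd=0
After 10 (visit(K)): cur=K back=4 fwd=0
After 11 (visit(N)): cur=N back=5 fwd=0
After 12 (visit(P)): cur=P back=6 fwd=0
After 13 (visit(F)): cur=F back=7 fwd=0
After 14 (visit(S)): cur=S back=8 fwd=0

Answer: S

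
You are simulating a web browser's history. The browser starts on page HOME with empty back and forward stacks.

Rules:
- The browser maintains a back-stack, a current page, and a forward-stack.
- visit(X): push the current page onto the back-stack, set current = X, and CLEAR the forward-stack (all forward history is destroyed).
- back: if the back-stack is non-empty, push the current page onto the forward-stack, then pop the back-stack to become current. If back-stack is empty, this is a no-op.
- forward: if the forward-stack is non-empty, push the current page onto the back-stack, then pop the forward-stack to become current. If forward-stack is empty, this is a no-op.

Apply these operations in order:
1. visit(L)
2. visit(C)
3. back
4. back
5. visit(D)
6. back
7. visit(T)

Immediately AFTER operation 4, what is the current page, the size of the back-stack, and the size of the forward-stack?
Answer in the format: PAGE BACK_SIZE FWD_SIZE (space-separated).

After 1 (visit(L)): cur=L back=1 fwd=0
After 2 (visit(C)): cur=C back=2 fwd=0
After 3 (back): cur=L back=1 fwd=1
After 4 (back): cur=HOME back=0 fwd=2

HOME 0 2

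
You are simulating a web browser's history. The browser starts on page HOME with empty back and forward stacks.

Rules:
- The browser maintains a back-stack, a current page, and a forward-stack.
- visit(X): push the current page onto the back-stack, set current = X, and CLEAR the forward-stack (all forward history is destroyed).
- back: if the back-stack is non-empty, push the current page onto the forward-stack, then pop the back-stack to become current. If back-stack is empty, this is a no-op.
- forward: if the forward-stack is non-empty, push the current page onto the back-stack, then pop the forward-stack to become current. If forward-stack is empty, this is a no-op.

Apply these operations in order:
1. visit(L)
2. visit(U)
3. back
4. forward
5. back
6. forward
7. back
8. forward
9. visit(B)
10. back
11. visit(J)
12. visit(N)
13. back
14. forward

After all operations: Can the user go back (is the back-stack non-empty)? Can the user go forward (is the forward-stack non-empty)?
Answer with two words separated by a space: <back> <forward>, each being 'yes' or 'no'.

After 1 (visit(L)): cur=L back=1 fwd=0
After 2 (visit(U)): cur=U back=2 fwd=0
After 3 (back): cur=L back=1 fwd=1
After 4 (forward): cur=U back=2 fwd=0
After 5 (back): cur=L back=1 fwd=1
After 6 (forward): cur=U back=2 fwd=0
After 7 (back): cur=L back=1 fwd=1
After 8 (forward): cur=U back=2 fwd=0
After 9 (visit(B)): cur=B back=3 fwd=0
After 10 (back): cur=U back=2 fwd=1
After 11 (visit(J)): cur=J back=3 fwd=0
After 12 (visit(N)): cur=N back=4 fwd=0
After 13 (back): cur=J back=3 fwd=1
After 14 (forward): cur=N back=4 fwd=0

Answer: yes no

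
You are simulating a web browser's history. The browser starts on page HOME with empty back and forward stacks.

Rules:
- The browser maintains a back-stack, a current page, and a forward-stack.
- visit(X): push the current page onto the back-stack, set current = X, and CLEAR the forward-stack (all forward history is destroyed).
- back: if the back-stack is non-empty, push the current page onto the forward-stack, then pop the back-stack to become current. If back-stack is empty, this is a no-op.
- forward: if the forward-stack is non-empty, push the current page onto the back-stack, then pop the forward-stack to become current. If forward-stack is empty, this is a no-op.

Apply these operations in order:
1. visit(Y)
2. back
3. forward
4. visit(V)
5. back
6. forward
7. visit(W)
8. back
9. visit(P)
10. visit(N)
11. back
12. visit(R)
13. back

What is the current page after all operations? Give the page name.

Answer: P

Derivation:
After 1 (visit(Y)): cur=Y back=1 fwd=0
After 2 (back): cur=HOME back=0 fwd=1
After 3 (forward): cur=Y back=1 fwd=0
After 4 (visit(V)): cur=V back=2 fwd=0
After 5 (back): cur=Y back=1 fwd=1
After 6 (forward): cur=V back=2 fwd=0
After 7 (visit(W)): cur=W back=3 fwd=0
After 8 (back): cur=V back=2 fwd=1
After 9 (visit(P)): cur=P back=3 fwd=0
After 10 (visit(N)): cur=N back=4 fwd=0
After 11 (back): cur=P back=3 fwd=1
After 12 (visit(R)): cur=R back=4 fwd=0
After 13 (back): cur=P back=3 fwd=1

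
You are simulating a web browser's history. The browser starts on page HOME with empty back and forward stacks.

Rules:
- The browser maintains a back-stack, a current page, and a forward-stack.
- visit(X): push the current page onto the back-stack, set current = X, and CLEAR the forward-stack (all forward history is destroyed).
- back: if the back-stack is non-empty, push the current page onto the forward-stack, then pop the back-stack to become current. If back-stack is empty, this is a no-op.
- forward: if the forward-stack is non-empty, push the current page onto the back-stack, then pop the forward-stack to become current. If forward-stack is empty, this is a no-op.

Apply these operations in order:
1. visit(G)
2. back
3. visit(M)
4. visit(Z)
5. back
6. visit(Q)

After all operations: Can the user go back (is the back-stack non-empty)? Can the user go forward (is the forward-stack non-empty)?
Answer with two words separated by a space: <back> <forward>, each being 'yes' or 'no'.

Answer: yes no

Derivation:
After 1 (visit(G)): cur=G back=1 fwd=0
After 2 (back): cur=HOME back=0 fwd=1
After 3 (visit(M)): cur=M back=1 fwd=0
After 4 (visit(Z)): cur=Z back=2 fwd=0
After 5 (back): cur=M back=1 fwd=1
After 6 (visit(Q)): cur=Q back=2 fwd=0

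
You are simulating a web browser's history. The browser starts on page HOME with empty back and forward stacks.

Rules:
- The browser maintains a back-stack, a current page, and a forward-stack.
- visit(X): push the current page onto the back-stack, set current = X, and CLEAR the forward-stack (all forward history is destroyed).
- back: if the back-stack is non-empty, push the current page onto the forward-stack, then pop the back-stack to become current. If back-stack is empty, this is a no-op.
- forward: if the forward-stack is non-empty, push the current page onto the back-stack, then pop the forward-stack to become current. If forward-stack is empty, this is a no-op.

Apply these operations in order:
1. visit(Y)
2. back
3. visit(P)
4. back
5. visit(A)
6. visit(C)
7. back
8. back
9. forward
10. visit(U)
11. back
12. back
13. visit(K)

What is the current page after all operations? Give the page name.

After 1 (visit(Y)): cur=Y back=1 fwd=0
After 2 (back): cur=HOME back=0 fwd=1
After 3 (visit(P)): cur=P back=1 fwd=0
After 4 (back): cur=HOME back=0 fwd=1
After 5 (visit(A)): cur=A back=1 fwd=0
After 6 (visit(C)): cur=C back=2 fwd=0
After 7 (back): cur=A back=1 fwd=1
After 8 (back): cur=HOME back=0 fwd=2
After 9 (forward): cur=A back=1 fwd=1
After 10 (visit(U)): cur=U back=2 fwd=0
After 11 (back): cur=A back=1 fwd=1
After 12 (back): cur=HOME back=0 fwd=2
After 13 (visit(K)): cur=K back=1 fwd=0

Answer: K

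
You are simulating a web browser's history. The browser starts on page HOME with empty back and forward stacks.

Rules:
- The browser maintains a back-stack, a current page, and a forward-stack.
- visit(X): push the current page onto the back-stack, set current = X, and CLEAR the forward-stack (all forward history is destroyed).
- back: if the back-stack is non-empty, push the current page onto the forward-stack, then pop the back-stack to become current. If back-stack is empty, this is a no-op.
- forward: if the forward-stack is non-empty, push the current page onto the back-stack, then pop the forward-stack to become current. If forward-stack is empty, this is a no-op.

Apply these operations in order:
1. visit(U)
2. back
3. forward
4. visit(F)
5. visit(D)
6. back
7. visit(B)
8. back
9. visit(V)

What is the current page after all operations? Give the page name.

After 1 (visit(U)): cur=U back=1 fwd=0
After 2 (back): cur=HOME back=0 fwd=1
After 3 (forward): cur=U back=1 fwd=0
After 4 (visit(F)): cur=F back=2 fwd=0
After 5 (visit(D)): cur=D back=3 fwd=0
After 6 (back): cur=F back=2 fwd=1
After 7 (visit(B)): cur=B back=3 fwd=0
After 8 (back): cur=F back=2 fwd=1
After 9 (visit(V)): cur=V back=3 fwd=0

Answer: V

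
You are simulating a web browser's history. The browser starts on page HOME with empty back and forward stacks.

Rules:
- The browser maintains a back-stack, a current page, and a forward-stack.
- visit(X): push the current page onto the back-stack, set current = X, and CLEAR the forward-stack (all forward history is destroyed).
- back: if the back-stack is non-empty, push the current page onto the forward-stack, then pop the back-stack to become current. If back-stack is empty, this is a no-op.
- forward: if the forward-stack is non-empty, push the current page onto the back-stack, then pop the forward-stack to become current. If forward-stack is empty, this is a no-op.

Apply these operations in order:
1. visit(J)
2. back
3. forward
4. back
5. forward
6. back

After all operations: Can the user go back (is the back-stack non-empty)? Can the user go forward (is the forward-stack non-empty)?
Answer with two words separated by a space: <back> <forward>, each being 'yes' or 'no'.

Answer: no yes

Derivation:
After 1 (visit(J)): cur=J back=1 fwd=0
After 2 (back): cur=HOME back=0 fwd=1
After 3 (forward): cur=J back=1 fwd=0
After 4 (back): cur=HOME back=0 fwd=1
After 5 (forward): cur=J back=1 fwd=0
After 6 (back): cur=HOME back=0 fwd=1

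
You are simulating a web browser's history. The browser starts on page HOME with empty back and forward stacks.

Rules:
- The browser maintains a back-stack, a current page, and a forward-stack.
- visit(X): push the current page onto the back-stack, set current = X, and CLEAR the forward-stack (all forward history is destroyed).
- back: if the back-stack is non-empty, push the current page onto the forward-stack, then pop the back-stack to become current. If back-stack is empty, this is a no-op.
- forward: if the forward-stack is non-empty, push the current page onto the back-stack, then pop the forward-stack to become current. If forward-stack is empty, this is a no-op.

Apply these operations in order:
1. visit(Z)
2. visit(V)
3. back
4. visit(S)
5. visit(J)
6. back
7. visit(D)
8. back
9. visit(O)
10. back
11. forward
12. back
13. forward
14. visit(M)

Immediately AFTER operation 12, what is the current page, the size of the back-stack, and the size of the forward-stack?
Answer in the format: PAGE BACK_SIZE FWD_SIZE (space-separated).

After 1 (visit(Z)): cur=Z back=1 fwd=0
After 2 (visit(V)): cur=V back=2 fwd=0
After 3 (back): cur=Z back=1 fwd=1
After 4 (visit(S)): cur=S back=2 fwd=0
After 5 (visit(J)): cur=J back=3 fwd=0
After 6 (back): cur=S back=2 fwd=1
After 7 (visit(D)): cur=D back=3 fwd=0
After 8 (back): cur=S back=2 fwd=1
After 9 (visit(O)): cur=O back=3 fwd=0
After 10 (back): cur=S back=2 fwd=1
After 11 (forward): cur=O back=3 fwd=0
After 12 (back): cur=S back=2 fwd=1

S 2 1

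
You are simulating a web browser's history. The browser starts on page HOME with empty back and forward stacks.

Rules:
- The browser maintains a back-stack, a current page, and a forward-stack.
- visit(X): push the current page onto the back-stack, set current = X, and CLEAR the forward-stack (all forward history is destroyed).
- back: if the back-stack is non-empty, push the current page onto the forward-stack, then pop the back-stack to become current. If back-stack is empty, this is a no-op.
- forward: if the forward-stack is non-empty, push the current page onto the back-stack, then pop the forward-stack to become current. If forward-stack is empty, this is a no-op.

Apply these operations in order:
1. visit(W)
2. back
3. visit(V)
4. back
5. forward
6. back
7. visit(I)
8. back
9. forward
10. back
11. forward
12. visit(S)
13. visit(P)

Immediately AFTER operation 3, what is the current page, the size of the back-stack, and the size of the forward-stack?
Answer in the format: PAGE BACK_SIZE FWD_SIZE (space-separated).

After 1 (visit(W)): cur=W back=1 fwd=0
After 2 (back): cur=HOME back=0 fwd=1
After 3 (visit(V)): cur=V back=1 fwd=0

V 1 0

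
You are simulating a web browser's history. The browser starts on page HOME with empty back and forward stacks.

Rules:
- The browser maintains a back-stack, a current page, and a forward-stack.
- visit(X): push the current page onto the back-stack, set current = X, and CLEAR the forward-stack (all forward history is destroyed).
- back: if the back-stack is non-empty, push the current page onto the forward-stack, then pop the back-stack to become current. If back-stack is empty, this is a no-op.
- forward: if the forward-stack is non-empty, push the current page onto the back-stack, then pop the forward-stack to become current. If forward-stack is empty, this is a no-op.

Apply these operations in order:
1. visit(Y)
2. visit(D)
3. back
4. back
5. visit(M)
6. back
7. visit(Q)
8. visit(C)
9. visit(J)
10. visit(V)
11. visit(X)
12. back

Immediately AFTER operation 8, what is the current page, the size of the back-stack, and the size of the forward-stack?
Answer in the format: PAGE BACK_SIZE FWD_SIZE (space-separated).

After 1 (visit(Y)): cur=Y back=1 fwd=0
After 2 (visit(D)): cur=D back=2 fwd=0
After 3 (back): cur=Y back=1 fwd=1
After 4 (back): cur=HOME back=0 fwd=2
After 5 (visit(M)): cur=M back=1 fwd=0
After 6 (back): cur=HOME back=0 fwd=1
After 7 (visit(Q)): cur=Q back=1 fwd=0
After 8 (visit(C)): cur=C back=2 fwd=0

C 2 0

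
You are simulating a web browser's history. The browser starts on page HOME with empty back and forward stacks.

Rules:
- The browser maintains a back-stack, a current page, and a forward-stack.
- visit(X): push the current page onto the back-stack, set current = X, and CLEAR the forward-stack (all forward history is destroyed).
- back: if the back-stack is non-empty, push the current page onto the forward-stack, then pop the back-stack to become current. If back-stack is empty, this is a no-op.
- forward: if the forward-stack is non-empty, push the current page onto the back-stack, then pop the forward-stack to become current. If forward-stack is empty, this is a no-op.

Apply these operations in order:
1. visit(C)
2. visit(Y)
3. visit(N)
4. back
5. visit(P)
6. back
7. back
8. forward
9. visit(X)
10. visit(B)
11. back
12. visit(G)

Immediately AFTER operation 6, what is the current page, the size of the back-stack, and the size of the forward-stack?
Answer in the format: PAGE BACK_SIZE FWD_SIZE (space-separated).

After 1 (visit(C)): cur=C back=1 fwd=0
After 2 (visit(Y)): cur=Y back=2 fwd=0
After 3 (visit(N)): cur=N back=3 fwd=0
After 4 (back): cur=Y back=2 fwd=1
After 5 (visit(P)): cur=P back=3 fwd=0
After 6 (back): cur=Y back=2 fwd=1

Y 2 1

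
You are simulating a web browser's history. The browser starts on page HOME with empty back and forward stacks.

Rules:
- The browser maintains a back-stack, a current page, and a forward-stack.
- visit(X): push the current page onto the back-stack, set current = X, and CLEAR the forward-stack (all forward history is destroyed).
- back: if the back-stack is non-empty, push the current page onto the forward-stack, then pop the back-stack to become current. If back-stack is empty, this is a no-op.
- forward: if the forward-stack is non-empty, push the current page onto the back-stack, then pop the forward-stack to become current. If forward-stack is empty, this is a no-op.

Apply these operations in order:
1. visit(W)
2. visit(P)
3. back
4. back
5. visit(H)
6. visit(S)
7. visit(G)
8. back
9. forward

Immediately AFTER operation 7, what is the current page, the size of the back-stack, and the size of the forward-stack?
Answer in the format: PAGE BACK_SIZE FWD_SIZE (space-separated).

After 1 (visit(W)): cur=W back=1 fwd=0
After 2 (visit(P)): cur=P back=2 fwd=0
After 3 (back): cur=W back=1 fwd=1
After 4 (back): cur=HOME back=0 fwd=2
After 5 (visit(H)): cur=H back=1 fwd=0
After 6 (visit(S)): cur=S back=2 fwd=0
After 7 (visit(G)): cur=G back=3 fwd=0

G 3 0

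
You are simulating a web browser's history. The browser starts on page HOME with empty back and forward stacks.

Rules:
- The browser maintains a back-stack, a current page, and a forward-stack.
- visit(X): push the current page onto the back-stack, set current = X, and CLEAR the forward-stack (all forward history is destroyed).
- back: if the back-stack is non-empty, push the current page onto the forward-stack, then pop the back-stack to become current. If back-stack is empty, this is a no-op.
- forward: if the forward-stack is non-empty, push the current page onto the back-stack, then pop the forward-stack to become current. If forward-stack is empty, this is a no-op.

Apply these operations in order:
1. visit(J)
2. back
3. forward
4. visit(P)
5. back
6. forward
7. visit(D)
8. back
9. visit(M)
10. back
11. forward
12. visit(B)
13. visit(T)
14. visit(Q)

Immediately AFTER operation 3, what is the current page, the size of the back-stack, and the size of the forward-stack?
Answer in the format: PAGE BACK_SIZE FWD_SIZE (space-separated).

After 1 (visit(J)): cur=J back=1 fwd=0
After 2 (back): cur=HOME back=0 fwd=1
After 3 (forward): cur=J back=1 fwd=0

J 1 0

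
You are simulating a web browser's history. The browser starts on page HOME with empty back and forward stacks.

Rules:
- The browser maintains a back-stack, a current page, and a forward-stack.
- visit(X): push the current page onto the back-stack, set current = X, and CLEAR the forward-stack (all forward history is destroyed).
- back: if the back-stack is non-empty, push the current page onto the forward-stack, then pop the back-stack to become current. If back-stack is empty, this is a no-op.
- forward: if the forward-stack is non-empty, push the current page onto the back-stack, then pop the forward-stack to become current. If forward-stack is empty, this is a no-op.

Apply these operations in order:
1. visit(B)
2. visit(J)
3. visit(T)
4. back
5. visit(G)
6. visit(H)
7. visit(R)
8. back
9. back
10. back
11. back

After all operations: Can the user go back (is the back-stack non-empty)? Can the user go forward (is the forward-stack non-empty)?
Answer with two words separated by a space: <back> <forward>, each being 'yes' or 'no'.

Answer: yes yes

Derivation:
After 1 (visit(B)): cur=B back=1 fwd=0
After 2 (visit(J)): cur=J back=2 fwd=0
After 3 (visit(T)): cur=T back=3 fwd=0
After 4 (back): cur=J back=2 fwd=1
After 5 (visit(G)): cur=G back=3 fwd=0
After 6 (visit(H)): cur=H back=4 fwd=0
After 7 (visit(R)): cur=R back=5 fwd=0
After 8 (back): cur=H back=4 fwd=1
After 9 (back): cur=G back=3 fwd=2
After 10 (back): cur=J back=2 fwd=3
After 11 (back): cur=B back=1 fwd=4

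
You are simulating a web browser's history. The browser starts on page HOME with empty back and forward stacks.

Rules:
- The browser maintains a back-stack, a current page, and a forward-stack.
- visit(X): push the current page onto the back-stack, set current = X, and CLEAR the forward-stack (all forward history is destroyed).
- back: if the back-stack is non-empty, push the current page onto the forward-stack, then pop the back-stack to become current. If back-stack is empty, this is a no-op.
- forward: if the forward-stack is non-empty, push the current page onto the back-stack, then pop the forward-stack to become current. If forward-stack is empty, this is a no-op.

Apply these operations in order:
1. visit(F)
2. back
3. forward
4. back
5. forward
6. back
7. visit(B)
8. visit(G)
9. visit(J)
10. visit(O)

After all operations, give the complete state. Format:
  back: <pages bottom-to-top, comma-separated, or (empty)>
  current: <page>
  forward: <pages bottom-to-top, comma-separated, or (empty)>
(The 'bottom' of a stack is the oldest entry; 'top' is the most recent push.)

After 1 (visit(F)): cur=F back=1 fwd=0
After 2 (back): cur=HOME back=0 fwd=1
After 3 (forward): cur=F back=1 fwd=0
After 4 (back): cur=HOME back=0 fwd=1
After 5 (forward): cur=F back=1 fwd=0
After 6 (back): cur=HOME back=0 fwd=1
After 7 (visit(B)): cur=B back=1 fwd=0
After 8 (visit(G)): cur=G back=2 fwd=0
After 9 (visit(J)): cur=J back=3 fwd=0
After 10 (visit(O)): cur=O back=4 fwd=0

Answer: back: HOME,B,G,J
current: O
forward: (empty)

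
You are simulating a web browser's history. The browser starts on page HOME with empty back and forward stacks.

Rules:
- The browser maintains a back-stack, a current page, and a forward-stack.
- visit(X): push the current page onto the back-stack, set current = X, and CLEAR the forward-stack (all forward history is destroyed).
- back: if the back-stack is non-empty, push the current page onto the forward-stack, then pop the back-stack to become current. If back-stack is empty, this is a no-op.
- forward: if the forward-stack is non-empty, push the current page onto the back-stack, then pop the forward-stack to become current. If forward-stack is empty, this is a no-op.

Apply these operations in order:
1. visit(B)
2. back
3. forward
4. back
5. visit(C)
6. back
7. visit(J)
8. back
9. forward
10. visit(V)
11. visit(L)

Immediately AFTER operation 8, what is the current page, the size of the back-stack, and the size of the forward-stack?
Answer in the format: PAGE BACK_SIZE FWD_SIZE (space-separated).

After 1 (visit(B)): cur=B back=1 fwd=0
After 2 (back): cur=HOME back=0 fwd=1
After 3 (forward): cur=B back=1 fwd=0
After 4 (back): cur=HOME back=0 fwd=1
After 5 (visit(C)): cur=C back=1 fwd=0
After 6 (back): cur=HOME back=0 fwd=1
After 7 (visit(J)): cur=J back=1 fwd=0
After 8 (back): cur=HOME back=0 fwd=1

HOME 0 1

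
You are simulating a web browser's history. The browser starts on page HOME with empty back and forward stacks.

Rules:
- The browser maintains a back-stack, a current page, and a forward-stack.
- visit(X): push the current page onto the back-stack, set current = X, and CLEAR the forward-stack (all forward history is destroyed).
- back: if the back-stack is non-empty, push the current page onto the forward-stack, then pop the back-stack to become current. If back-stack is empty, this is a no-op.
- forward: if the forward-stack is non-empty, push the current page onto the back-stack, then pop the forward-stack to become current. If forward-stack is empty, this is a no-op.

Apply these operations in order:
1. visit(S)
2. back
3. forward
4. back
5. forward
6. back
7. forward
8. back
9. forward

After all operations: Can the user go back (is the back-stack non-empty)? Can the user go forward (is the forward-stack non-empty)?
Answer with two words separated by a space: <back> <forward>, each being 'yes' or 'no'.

Answer: yes no

Derivation:
After 1 (visit(S)): cur=S back=1 fwd=0
After 2 (back): cur=HOME back=0 fwd=1
After 3 (forward): cur=S back=1 fwd=0
After 4 (back): cur=HOME back=0 fwd=1
After 5 (forward): cur=S back=1 fwd=0
After 6 (back): cur=HOME back=0 fwd=1
After 7 (forward): cur=S back=1 fwd=0
After 8 (back): cur=HOME back=0 fwd=1
After 9 (forward): cur=S back=1 fwd=0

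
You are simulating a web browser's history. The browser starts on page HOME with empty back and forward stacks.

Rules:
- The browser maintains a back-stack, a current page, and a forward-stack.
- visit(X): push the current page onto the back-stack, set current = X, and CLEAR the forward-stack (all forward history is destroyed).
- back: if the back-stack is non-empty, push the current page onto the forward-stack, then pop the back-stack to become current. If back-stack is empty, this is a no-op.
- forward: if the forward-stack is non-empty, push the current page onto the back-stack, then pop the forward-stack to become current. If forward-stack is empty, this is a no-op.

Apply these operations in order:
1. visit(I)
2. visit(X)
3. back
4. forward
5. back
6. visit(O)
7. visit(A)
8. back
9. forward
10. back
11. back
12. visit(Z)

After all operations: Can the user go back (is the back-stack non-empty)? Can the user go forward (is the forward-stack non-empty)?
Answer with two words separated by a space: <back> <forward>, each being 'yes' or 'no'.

Answer: yes no

Derivation:
After 1 (visit(I)): cur=I back=1 fwd=0
After 2 (visit(X)): cur=X back=2 fwd=0
After 3 (back): cur=I back=1 fwd=1
After 4 (forward): cur=X back=2 fwd=0
After 5 (back): cur=I back=1 fwd=1
After 6 (visit(O)): cur=O back=2 fwd=0
After 7 (visit(A)): cur=A back=3 fwd=0
After 8 (back): cur=O back=2 fwd=1
After 9 (forward): cur=A back=3 fwd=0
After 10 (back): cur=O back=2 fwd=1
After 11 (back): cur=I back=1 fwd=2
After 12 (visit(Z)): cur=Z back=2 fwd=0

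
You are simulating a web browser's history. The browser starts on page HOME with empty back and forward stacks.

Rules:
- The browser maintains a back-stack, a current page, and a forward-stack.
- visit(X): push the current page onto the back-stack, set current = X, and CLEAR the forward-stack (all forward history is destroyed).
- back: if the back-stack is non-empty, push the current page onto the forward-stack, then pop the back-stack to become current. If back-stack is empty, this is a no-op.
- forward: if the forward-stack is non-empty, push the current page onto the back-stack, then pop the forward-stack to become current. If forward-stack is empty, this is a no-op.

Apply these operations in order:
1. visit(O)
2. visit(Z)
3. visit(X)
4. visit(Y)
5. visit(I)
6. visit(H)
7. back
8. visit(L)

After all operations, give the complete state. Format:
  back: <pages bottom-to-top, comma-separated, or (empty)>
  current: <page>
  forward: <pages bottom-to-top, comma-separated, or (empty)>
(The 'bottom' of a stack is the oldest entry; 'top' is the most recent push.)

Answer: back: HOME,O,Z,X,Y,I
current: L
forward: (empty)

Derivation:
After 1 (visit(O)): cur=O back=1 fwd=0
After 2 (visit(Z)): cur=Z back=2 fwd=0
After 3 (visit(X)): cur=X back=3 fwd=0
After 4 (visit(Y)): cur=Y back=4 fwd=0
After 5 (visit(I)): cur=I back=5 fwd=0
After 6 (visit(H)): cur=H back=6 fwd=0
After 7 (back): cur=I back=5 fwd=1
After 8 (visit(L)): cur=L back=6 fwd=0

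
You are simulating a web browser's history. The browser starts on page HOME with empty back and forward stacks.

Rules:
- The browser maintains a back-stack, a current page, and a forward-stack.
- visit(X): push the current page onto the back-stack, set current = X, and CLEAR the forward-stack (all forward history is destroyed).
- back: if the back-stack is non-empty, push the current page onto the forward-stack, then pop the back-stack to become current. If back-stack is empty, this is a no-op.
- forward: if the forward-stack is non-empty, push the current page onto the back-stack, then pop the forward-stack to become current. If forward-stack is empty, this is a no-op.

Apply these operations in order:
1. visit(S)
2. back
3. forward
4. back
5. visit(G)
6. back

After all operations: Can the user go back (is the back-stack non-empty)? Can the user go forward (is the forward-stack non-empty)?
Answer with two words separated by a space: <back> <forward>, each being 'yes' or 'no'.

After 1 (visit(S)): cur=S back=1 fwd=0
After 2 (back): cur=HOME back=0 fwd=1
After 3 (forward): cur=S back=1 fwd=0
After 4 (back): cur=HOME back=0 fwd=1
After 5 (visit(G)): cur=G back=1 fwd=0
After 6 (back): cur=HOME back=0 fwd=1

Answer: no yes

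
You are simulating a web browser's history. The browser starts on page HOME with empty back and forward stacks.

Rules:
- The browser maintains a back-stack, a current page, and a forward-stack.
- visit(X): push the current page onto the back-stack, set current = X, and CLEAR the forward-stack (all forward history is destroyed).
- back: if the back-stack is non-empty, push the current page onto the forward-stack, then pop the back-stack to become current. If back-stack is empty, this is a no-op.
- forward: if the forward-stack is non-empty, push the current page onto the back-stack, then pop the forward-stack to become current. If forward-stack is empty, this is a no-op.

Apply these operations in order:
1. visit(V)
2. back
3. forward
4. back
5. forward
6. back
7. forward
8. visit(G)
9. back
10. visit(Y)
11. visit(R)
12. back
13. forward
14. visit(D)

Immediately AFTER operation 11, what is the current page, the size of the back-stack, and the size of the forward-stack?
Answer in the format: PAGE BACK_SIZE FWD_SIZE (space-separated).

After 1 (visit(V)): cur=V back=1 fwd=0
After 2 (back): cur=HOME back=0 fwd=1
After 3 (forward): cur=V back=1 fwd=0
After 4 (back): cur=HOME back=0 fwd=1
After 5 (forward): cur=V back=1 fwd=0
After 6 (back): cur=HOME back=0 fwd=1
After 7 (forward): cur=V back=1 fwd=0
After 8 (visit(G)): cur=G back=2 fwd=0
After 9 (back): cur=V back=1 fwd=1
After 10 (visit(Y)): cur=Y back=2 fwd=0
After 11 (visit(R)): cur=R back=3 fwd=0

R 3 0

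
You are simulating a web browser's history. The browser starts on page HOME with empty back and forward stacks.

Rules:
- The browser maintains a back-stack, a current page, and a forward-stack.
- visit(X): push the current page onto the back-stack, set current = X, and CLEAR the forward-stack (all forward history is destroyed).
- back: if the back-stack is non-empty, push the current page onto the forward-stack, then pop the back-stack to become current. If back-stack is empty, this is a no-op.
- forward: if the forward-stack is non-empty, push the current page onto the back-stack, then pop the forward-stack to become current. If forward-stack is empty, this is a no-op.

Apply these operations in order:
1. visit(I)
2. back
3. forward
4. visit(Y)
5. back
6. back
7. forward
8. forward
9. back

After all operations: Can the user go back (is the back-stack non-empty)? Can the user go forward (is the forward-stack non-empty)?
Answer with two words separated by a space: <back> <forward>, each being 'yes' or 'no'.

Answer: yes yes

Derivation:
After 1 (visit(I)): cur=I back=1 fwd=0
After 2 (back): cur=HOME back=0 fwd=1
After 3 (forward): cur=I back=1 fwd=0
After 4 (visit(Y)): cur=Y back=2 fwd=0
After 5 (back): cur=I back=1 fwd=1
After 6 (back): cur=HOME back=0 fwd=2
After 7 (forward): cur=I back=1 fwd=1
After 8 (forward): cur=Y back=2 fwd=0
After 9 (back): cur=I back=1 fwd=1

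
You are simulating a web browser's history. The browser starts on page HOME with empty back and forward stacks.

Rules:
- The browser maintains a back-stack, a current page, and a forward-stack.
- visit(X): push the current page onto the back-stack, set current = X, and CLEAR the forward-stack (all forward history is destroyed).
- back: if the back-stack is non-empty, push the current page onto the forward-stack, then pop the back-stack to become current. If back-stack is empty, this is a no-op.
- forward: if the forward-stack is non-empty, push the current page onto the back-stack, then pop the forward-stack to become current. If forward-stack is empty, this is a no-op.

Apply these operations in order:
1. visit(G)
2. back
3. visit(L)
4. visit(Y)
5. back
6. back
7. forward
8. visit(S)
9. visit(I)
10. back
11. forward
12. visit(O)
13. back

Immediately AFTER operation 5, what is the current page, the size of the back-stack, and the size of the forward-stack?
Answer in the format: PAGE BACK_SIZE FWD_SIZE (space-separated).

After 1 (visit(G)): cur=G back=1 fwd=0
After 2 (back): cur=HOME back=0 fwd=1
After 3 (visit(L)): cur=L back=1 fwd=0
After 4 (visit(Y)): cur=Y back=2 fwd=0
After 5 (back): cur=L back=1 fwd=1

L 1 1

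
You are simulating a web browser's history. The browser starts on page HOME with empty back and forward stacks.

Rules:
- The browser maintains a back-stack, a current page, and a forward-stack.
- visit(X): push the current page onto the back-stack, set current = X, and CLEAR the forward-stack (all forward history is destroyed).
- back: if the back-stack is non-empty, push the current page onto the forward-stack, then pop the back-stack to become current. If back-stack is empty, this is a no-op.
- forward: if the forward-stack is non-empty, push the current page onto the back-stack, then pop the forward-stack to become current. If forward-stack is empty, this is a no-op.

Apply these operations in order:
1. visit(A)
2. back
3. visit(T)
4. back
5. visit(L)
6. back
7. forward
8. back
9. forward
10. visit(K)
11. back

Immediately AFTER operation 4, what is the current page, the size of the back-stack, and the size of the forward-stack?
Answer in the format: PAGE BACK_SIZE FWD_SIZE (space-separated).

After 1 (visit(A)): cur=A back=1 fwd=0
After 2 (back): cur=HOME back=0 fwd=1
After 3 (visit(T)): cur=T back=1 fwd=0
After 4 (back): cur=HOME back=0 fwd=1

HOME 0 1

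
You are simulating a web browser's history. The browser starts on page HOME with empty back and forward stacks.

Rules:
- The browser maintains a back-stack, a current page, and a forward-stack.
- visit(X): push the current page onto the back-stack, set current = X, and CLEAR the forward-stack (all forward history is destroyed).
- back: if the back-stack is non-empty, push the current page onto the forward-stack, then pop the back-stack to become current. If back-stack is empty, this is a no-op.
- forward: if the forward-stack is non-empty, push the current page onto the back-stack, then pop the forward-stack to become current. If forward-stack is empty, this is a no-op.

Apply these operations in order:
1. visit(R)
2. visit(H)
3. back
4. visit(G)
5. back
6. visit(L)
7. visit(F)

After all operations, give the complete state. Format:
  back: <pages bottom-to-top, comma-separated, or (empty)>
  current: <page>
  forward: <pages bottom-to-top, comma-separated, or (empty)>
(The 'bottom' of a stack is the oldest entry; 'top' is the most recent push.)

After 1 (visit(R)): cur=R back=1 fwd=0
After 2 (visit(H)): cur=H back=2 fwd=0
After 3 (back): cur=R back=1 fwd=1
After 4 (visit(G)): cur=G back=2 fwd=0
After 5 (back): cur=R back=1 fwd=1
After 6 (visit(L)): cur=L back=2 fwd=0
After 7 (visit(F)): cur=F back=3 fwd=0

Answer: back: HOME,R,L
current: F
forward: (empty)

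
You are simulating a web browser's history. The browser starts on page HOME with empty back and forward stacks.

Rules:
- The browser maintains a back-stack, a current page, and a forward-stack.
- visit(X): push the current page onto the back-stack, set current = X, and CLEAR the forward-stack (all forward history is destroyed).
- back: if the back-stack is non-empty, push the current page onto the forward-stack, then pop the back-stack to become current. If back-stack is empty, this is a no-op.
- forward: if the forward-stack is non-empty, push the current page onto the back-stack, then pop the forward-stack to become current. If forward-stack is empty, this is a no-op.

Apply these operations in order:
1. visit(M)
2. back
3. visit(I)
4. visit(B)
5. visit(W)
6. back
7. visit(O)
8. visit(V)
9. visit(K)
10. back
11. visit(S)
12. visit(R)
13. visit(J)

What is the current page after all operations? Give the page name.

After 1 (visit(M)): cur=M back=1 fwd=0
After 2 (back): cur=HOME back=0 fwd=1
After 3 (visit(I)): cur=I back=1 fwd=0
After 4 (visit(B)): cur=B back=2 fwd=0
After 5 (visit(W)): cur=W back=3 fwd=0
After 6 (back): cur=B back=2 fwd=1
After 7 (visit(O)): cur=O back=3 fwd=0
After 8 (visit(V)): cur=V back=4 fwd=0
After 9 (visit(K)): cur=K back=5 fwd=0
After 10 (back): cur=V back=4 fwd=1
After 11 (visit(S)): cur=S back=5 fwd=0
After 12 (visit(R)): cur=R back=6 fwd=0
After 13 (visit(J)): cur=J back=7 fwd=0

Answer: J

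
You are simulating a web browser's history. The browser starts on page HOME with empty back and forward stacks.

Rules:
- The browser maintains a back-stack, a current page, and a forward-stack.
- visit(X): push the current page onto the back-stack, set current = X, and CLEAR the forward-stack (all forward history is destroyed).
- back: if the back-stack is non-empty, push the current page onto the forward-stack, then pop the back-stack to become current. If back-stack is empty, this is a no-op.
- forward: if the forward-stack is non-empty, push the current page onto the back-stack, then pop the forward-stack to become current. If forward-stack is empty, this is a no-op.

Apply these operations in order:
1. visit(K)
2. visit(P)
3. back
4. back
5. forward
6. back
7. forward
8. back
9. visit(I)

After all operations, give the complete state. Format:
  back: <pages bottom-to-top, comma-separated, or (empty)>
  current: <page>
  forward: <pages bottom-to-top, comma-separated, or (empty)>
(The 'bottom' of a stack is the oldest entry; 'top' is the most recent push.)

After 1 (visit(K)): cur=K back=1 fwd=0
After 2 (visit(P)): cur=P back=2 fwd=0
After 3 (back): cur=K back=1 fwd=1
After 4 (back): cur=HOME back=0 fwd=2
After 5 (forward): cur=K back=1 fwd=1
After 6 (back): cur=HOME back=0 fwd=2
After 7 (forward): cur=K back=1 fwd=1
After 8 (back): cur=HOME back=0 fwd=2
After 9 (visit(I)): cur=I back=1 fwd=0

Answer: back: HOME
current: I
forward: (empty)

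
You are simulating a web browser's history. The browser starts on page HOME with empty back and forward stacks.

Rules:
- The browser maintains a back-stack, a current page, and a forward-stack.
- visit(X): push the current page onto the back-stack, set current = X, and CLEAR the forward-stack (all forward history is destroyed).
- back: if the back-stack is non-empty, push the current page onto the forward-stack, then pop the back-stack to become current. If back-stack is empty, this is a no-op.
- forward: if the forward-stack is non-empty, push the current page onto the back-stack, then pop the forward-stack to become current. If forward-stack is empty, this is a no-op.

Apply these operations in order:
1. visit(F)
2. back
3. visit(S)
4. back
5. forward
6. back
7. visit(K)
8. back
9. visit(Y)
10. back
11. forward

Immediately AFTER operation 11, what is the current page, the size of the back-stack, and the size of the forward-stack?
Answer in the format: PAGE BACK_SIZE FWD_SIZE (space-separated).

After 1 (visit(F)): cur=F back=1 fwd=0
After 2 (back): cur=HOME back=0 fwd=1
After 3 (visit(S)): cur=S back=1 fwd=0
After 4 (back): cur=HOME back=0 fwd=1
After 5 (forward): cur=S back=1 fwd=0
After 6 (back): cur=HOME back=0 fwd=1
After 7 (visit(K)): cur=K back=1 fwd=0
After 8 (back): cur=HOME back=0 fwd=1
After 9 (visit(Y)): cur=Y back=1 fwd=0
After 10 (back): cur=HOME back=0 fwd=1
After 11 (forward): cur=Y back=1 fwd=0

Y 1 0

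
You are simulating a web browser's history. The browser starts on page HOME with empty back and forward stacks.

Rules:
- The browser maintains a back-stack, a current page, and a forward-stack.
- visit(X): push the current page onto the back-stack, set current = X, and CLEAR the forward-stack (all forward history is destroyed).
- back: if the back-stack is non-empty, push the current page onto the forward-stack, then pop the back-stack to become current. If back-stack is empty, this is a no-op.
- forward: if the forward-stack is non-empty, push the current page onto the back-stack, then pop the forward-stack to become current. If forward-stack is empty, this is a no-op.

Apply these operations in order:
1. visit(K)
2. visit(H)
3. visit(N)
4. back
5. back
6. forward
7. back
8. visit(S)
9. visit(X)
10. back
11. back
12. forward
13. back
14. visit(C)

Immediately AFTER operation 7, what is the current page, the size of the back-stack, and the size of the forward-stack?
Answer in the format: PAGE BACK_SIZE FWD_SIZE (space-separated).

After 1 (visit(K)): cur=K back=1 fwd=0
After 2 (visit(H)): cur=H back=2 fwd=0
After 3 (visit(N)): cur=N back=3 fwd=0
After 4 (back): cur=H back=2 fwd=1
After 5 (back): cur=K back=1 fwd=2
After 6 (forward): cur=H back=2 fwd=1
After 7 (back): cur=K back=1 fwd=2

K 1 2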